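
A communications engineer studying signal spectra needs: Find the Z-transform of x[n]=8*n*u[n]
Z{n * u[n]}=z/(z-1)^2
By linearity: Z{8 * n * u[n]}=8z/(z-1)^2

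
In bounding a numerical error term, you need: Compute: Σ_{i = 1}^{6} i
Using formula: Σ i^1=n(n + 1)/2=6·7/2=21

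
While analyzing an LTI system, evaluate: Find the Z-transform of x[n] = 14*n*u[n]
Z{n * u[n]} = z/(z-1)^2
By linearity: Z{14 * n * u[n]} = 14z/(z-1)^2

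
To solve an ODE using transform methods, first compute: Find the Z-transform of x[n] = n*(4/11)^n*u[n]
Using the property Z{n*a^n*u[n]} = az/(z-a)^2
With a = 4/11: X(z) = (4/11)z/(z - 4/11)^2, |z| > 4/11

Answer: (4/11)z/(z - 4/11)^2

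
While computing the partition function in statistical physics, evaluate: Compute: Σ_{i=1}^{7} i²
Using formula: Σ i^2 = n(n+1)(2n+1)/6 = 7·8·15/6 = 140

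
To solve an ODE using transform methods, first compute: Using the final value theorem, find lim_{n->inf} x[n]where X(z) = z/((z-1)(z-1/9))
Final value theorem: lim x[n]=lim_{z->1} (z-1)*X(z)
(z-1)*X(z)=z/(z-1/9)
As z->1: 1/(1-1/9)=1/(8/9)=9/8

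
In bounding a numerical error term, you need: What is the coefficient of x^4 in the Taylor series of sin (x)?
sin(x) has only odd powers. Coefficient of x^4=0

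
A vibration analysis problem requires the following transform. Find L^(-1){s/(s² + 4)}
L^(-1){s/(s² + w²)}=cos(wt)
Here w=2

Answer: cos(2t)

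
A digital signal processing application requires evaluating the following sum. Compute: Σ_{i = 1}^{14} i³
Using formula: Σ i^3=[n(n + 1)/2]²=[14·15/2]²=11025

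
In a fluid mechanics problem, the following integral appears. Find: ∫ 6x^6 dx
Using power rule: ∫ 6x^6 dx=6/7 x^7 + C=(6/7)x^7 + C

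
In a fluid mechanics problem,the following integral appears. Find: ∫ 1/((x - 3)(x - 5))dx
Partial fractions: 1/((x-3)(x-5))=A/(x-3)+B/(x-5)
A=-1/2, B=1/2
∫ [-1/2· 1/(x-3)+1/2· 1/(x-5)] dx
=(1/2)[ln|x-5| - ln|x-3|]+C

Answer: (1/2)·ln|(x-5)/(x-3)|+C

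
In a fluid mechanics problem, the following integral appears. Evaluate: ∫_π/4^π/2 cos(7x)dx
Antiderivative: sin(7x)/7
Evaluate at bounds: [sin(7·π/2)/7] - [sin(7·π/4)/7]
= ((-1) - (-√2/2))/7 = -1/7+√2/14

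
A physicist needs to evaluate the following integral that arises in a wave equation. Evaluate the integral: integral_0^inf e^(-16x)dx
integral_0^inf e^(-16x) dx=[-1/16*e^(-16x)]_0^inf
=0 - (-1/16)=1/16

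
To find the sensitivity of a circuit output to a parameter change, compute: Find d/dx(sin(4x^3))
Chain rule: d/dx[sin(u)]=cos(u)·u' where u=4x^3
u'=12x^2

Answer: 12x^2·cos(4x^3)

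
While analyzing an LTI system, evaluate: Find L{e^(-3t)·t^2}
First shifting: L{e^(at)f(t)} = F(s-a)
L{t^2} = 2/s^3
Shift s → s + 3: 2/(s + 3)^3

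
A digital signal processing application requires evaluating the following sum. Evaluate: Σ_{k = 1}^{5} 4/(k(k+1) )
Partial fractions: 4/(k(k + 1))=4/k - 4/(k + 1)
Telescoping sum: 4(1 - 1/6)=4·5/6

Answer: 10/3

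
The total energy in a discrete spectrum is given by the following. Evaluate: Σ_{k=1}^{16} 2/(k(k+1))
Partial fractions: 2/(k(k + 1))=2/k - 2/(k + 1)
Telescoping sum: 2(1 - 1/17)=2·16/17

Answer: 32/17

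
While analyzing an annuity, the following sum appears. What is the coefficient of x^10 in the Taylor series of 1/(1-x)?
1/(1-x) = Σ x^n for |x|<1
All coefficients are 1

Answer: 1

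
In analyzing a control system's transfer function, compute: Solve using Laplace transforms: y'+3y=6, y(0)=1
Take L of both sides: sY(s) - 1 + 3Y(s) = 6/s
Y(s)(s + 3) = 6/s + 1
Y(s) = 6/(s(s + 3)) + 1/(s + 3)
Partial fractions: 6/(s(s + 3)) = 2/s - 2/(s + 3)
So Y(s) = 2/s - 1/(s + 3)
Inverse transform (L^(-1){1/s} = 1, L^(-1){1/(s + 3)} = e^(-3t)):

Answer: y(t) = 2 - e^(-3t)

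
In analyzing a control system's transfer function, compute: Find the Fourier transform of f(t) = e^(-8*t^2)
The Fourier transform of a Gaussian e^(-a * t^2) is sqrt(pi/a) * e^(-omega^2/(4a)).
With a = 8: F(omega) = sqrt(pi/8) * e^(-omega^2/32)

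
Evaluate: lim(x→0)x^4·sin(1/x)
Squeeze theorem: -|x^4| ≤ x^4·sin(1/x) ≤ |x^4|
Since x^4 → 0 as x → 0, by squeeze theorem the limit is 0

Answer: 0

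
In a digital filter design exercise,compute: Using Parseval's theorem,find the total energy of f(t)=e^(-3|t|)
Parseval's theorem: E=integral |f(t)|^2 dt=(1/2pi) integral |F(omega)|^2 domega
E=integral_{-inf}^{inf} e^(-6|t|) dt=2 * integral_0^inf e^(-6t) dt=2/(2 * 3)=1/3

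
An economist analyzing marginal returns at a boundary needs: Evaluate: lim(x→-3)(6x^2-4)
Polynomial is continuous, so substitute x=-3:
6·(-3)^2-4=50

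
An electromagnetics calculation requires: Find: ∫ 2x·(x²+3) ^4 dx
Let u=x² + 3, du=2x dx
∫ u^4 du=u^5/5 + C

Answer: (x² + 3)^5/5 + C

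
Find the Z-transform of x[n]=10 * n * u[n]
Z{n*u[n]}=z/(z-1)^2
By linearity: Z{10*n*u[n]}=10z/(z-1)^2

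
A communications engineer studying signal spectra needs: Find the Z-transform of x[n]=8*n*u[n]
Z{n*u[n]}=z/(z-1)^2
By linearity: Z{8*n*u[n]}=8z/(z-1)^2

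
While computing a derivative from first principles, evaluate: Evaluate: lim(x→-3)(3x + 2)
Polynomial is continuous, so substitute x = -3:
3·(-3)+2 = -7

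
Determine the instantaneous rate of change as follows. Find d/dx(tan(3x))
Chain rule: d/dx[tan(u)] = sec²(u)·u' where u = 3x
u' = 3

Answer: 3·sec²(3x)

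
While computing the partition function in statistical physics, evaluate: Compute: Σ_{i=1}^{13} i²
Using formula: Σ i^2=n(n+1)(2n+1)/6=13·14·27/6=819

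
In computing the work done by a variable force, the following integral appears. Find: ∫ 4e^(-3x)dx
Since d/dx[e^(-3x)]=-3e^(-3x), we get -4/3 e^(-3x) + C

Answer: (-4/3)e^(-3x) + C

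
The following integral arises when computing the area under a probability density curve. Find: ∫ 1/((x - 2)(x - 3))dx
Partial fractions: 1/((x-2)(x-3))=A/(x-2)+B/(x-3)
A=-1, B=1
∫ [-1· 1/(x-2)+1· 1/(x-3)] dx
=(1)[ln|x-3| - ln|x-2|]+C

Answer: ln|(x-3)/(x-2)|+C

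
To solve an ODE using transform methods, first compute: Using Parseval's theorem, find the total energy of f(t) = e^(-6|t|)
Parseval's theorem: E = integral |f(t)|^2 dt = (1/2pi) integral |F(omega)|^2 domega
E = integral_{-inf}^{inf} e^(-12|t|) dt = 2 * integral_0^inf e^(-12t) dt = 2/(2 * 6) = 1/6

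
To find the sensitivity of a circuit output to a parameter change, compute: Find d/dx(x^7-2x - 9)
Power rule: d/dx(ax^n)=n·a·x^(n-1)
Term by term: 7·x^6-2

Answer: 7x^6-2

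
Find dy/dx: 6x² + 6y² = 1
Differentiate: 12x + 12y·(dy/dx) = 0
dy/dx = -12x/(12y) = -1·(x/y)

Answer: dy/dx = -1·(x/y)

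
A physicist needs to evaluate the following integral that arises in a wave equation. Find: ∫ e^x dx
Since d/dx[e^x] = + e^x, we get 1e^x + C

Answer: e^x + C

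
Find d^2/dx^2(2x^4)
Apply power rule 2 times:
d^1: 8x^3
d^2: 24x^2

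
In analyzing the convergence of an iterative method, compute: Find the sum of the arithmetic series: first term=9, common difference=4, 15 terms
Last term: a_n=9+(15-1)·4=65
Sum=n(a_1+a_n)/2=15(9+65)/2=555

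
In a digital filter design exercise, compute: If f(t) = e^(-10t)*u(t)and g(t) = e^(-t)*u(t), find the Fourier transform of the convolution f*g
By the convolution theorem: F{f*g} = F(omega)*G(omega)
F(omega) = 1/(10 + j*omega), G(omega) = 1/(1 + j*omega)
F{f*g} = 1/((10 + j*omega)(1 + j*omega))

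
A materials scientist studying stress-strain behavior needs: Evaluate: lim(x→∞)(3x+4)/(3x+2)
Divide numerator and denominator by x:
lim (3+4/x)/(3+2/x) = 1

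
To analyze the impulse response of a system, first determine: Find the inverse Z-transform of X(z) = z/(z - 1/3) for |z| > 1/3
Standard pair: z/(z-a) <-> a^n * u[n] for causal signals
With a = 1/3: x[n] = (1/3)^n * u[n]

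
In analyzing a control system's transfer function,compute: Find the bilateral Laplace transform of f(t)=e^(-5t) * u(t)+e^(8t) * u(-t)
For e^(-5t) * u(t): L=1/(s+5), Re(s) > -5
For e^(8t) * u(-t): L=-1/(s-8), Re(s) < 8
Combined: F(s)=1/(s+5)-1/(s-8), -5 < Re(s) < 8

Answer: 1/(s+5)-1/(s-8), ROC: -5 < Re(s) < 8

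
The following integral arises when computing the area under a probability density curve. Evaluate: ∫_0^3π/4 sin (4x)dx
Antiderivative: -cos(4x)/4
Evaluate at bounds: [-cos(4·3π/4)/4] - [-cos(4·0)/4]
=(-(-1) + (1))/4=1/2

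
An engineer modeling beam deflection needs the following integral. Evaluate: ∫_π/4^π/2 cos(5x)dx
Antiderivative: sin(5x)/5
Evaluate at bounds: [sin(5·π/2)/5] - [sin(5·π/4)/5]
= ((1) - (-√2/2))/5 = 1/5 + √2/10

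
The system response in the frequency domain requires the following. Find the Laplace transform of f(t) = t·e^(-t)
L{t·e^(at)} = 1/(s-a)²
L{t·e^(-t)} = 1/(s+1)²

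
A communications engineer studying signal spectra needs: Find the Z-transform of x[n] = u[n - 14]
Using the time-shift property: Z{u[n-14]}=z^(-14) * z/(z-1)
=z^(-13)/(z-1)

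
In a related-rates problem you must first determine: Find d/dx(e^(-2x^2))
Chain rule: d/dx[e^u]=e^u · u' where u=-2x^2
u'=-4x

Answer: -4x·e^(-2x^2)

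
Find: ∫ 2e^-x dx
Since d/dx[e^-x] = - e^-x, we get -2e^-x+C

Answer: -2e^-x+C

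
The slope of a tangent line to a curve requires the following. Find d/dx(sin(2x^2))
Chain rule: d/dx[sin(u)] = cos(u)·u' where u = 2x^2
u' = 4x

Answer: 4x·cos(2x^2)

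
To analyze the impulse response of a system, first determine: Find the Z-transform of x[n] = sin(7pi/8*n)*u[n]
Z{sin(w0 * n) * u[n]} = z * sin(w0)/(z^2-2z * cos(w0)+1)
With w0 = 7pi/8: X(z) = z * sin(7pi/8)/(z^2-2z * cos(7pi/8)+1)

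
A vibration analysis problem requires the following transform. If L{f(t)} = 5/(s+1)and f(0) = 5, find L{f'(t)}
L{f'(t)} = s·F(s) - f(0) = 5s/(s + 1) - 5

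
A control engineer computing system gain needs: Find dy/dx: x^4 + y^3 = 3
Differentiate: 4x^3 + 3y^2·(dy/dx) = 0
dy/dx = -4x^3/(3y^2)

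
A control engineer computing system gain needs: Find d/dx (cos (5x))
Chain rule: d/dx[cos(u)]=-sin(u)·u' where u=5x
u'=5

Answer: -5·sin(5x)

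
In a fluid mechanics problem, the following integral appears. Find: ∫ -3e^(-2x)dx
Since d/dx[e^(-2x)] = -2e^(-2x), we get 3/2 e^(-2x) + C

Answer: (3/2)e^(-2x) + C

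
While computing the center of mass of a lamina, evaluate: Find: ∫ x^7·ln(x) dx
By parts: u=ln(x), dv=x^7 dx
du=1/x dx, v=x^8/8
=x^8·ln(x)/8 - ∫ x^7/8 dx
=x^8·ln(x)/8 - x^8/64 + C

Answer: x^8(ln(x)/8 - 1/64) + C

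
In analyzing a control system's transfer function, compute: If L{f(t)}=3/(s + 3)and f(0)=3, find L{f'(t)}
L{f'(t)} = s·F(s) - f(0) = 3s/(s + 3) - 3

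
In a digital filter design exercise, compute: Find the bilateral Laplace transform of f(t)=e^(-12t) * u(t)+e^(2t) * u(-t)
For e^(-12t) * u(t): L=1/(s + 12), Re(s) > -12
For e^(2t) * u(-t): L=-1/(s-2), Re(s) < 2
Combined: F(s)=1/(s + 12) - 1/(s-2), -12 < Re(s) < 2

Answer: 1/(s + 12) - 1/(s-2), ROC: -12 < Re(s) < 2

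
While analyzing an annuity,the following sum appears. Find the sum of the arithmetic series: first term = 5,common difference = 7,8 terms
Last term: a_n = 5 + (8 - 1)·7 = 54
Sum = n(a_1 + a_n)/2 = 8(5 + 54)/2 = 236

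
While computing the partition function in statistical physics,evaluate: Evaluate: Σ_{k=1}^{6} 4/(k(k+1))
Partial fractions: 4/(k(k+1)) = 4/k - 4/(k+1)
Telescoping sum: 4(1-1/7) = 4·6/7

Answer: 24/7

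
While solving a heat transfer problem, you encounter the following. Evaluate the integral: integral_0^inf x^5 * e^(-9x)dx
This is a Gamma integral. Substitute u = 9x (du = 9 dx):
integral_0^inf x^5 * e^(-9x) dx = (1/9^6) integral_0^inf u^5 * e^(-u) du
= Gamma(6)/9^6 = 5!/9^6 = 120/531441

Answer: 40/177147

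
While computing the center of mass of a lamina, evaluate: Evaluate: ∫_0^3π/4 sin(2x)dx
Antiderivative: -cos(2x)/2
Evaluate at bounds: [-cos(2·3π/4)/2] - [-cos(2·0)/2]
=(-(0)+(1))/2=1/2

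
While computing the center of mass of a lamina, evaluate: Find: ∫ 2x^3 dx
Using power rule: ∫ 2x^3 dx=2/4 x^4 + C=(1/2)x^4 + C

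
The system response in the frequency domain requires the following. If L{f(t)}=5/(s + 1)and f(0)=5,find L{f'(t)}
L{f'(t)} = s·F(s) - f(0) = 5s/(s + 1) - 5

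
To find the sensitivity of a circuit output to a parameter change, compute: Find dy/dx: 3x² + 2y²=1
Differentiate: 6x+4y·(dy/dx) = 0
dy/dx = -6x/(4y) = -(3/2)·(x/y)

Answer: dy/dx = -(3/2)·(x/y)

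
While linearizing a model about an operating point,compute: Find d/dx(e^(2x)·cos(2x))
Product rule: (fg)' = f'g+fg'
f = e^(2x), f' = 2·e^(2x)
g = cos(2x), g' = -2·sin(2x)

Answer: 2·e^(2x)·cos(2x)-2·e^(2x)·sin(2x)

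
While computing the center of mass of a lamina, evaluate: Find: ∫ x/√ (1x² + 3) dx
Let u=x² + 3, du=2x dx
∫ (1/2)·u^(-1/2) du=√u + C

Answer: √(x² + 3) + C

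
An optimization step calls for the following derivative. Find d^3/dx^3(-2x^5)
Apply power rule 3 times:
d^1: -10x^4
d^2: -40x^3
d^3: -120x^2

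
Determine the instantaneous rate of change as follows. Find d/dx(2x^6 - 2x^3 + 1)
Power rule: d/dx(ax^n)=n·a·x^(n-1)
Term by term: 12·x^5 - 6·x^2

Answer: 12x^5 - 6x^2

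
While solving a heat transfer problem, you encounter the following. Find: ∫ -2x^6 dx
Using power rule: ∫ -2x^6 dx=-2/7 x^7 + C=(-2/7)x^7 + C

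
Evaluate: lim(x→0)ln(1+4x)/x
L'Hôpital (0/0): lim 4/(1 + 4x) / 1=4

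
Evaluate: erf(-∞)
erf(-∞) = -1 (the error function is odd, so erf(-∞) = -erf(∞) = -1)

Answer: -1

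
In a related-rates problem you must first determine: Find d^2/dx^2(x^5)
Apply power rule 2 times:
d^1: 5x^4
d^2: 20x^3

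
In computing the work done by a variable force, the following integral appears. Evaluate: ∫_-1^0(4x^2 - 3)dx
Step 1: Find antiderivative F(x) = (4/3)x^3-3x
Step 2: F(0) - F(-1) = 0 - (5/3) = -5/3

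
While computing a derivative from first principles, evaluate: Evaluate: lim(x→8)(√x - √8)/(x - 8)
Multiply by conjugate (√x+√8)/(√x+√8):
= (x - 8)/((x - 8)(√x+√8)) = 1/(√x+√8)
As x → 8: 1/(2√8)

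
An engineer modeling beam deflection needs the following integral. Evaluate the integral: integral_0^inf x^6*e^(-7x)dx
This is a Gamma integral. Substitute u=7x (du=7 dx):
integral_0^inf x^6*e^(-7x) dx=(1/7^7) integral_0^inf u^6*e^(-u) du
=Gamma(7)/7^7=6!/7^7=720/823543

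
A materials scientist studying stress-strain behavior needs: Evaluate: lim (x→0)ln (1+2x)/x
L'Hôpital (0/0): lim 2/(1+2x) / 1 = 2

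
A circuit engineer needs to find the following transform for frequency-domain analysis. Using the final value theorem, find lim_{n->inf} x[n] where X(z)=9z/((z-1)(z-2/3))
Final value theorem: lim x[n] = lim_{z->1} (z-1)*X(z)
(z-1)*X(z) = 9z/(z-2/3)
As z->1: 9/(1-2/3) = 9/(1/3) = 27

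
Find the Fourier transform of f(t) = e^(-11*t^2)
The Fourier transform of a Gaussian e^(-a * t^2) is sqrt(pi/a) * e^(-omega^2/(4a)).
With a=11: F(omega)=sqrt(pi/11) * e^(-omega^2/44)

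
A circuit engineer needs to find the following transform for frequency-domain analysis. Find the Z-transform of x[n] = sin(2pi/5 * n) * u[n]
Z{sin(w0*n)*u[n]} = z*sin(w0)/(z^2 - 2z*cos(w0) + 1)
With w0 = 2pi/5: X(z) = z*sin(2pi/5)/(z^2 - 2z*cos(2pi/5) + 1)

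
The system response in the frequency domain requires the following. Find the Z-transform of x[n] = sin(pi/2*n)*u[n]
Z{sin(w0 * n) * u[n]}=z * sin(w0)/(z^2 - 2z * cos(w0) + 1)
With w0=pi/2: X(z)=z * sin(pi/2)/(z^2 - 2z * cos(pi/2) + 1)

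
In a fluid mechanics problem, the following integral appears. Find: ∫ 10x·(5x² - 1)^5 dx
Let u = 5x² - 1, du = 10x dx
∫ u^5 du = u^6/6 + C

Answer: (5x² - 1)^6/6 + C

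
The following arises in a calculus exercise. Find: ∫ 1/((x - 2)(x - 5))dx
Partial fractions: 1/((x-2)(x-5))=A/(x-2) + B/(x-5)
A=-1/3, B=1/3
∫ [-1/3· 1/(x-2) + 1/3· 1/(x-5)] dx
=(1/3)[ln|x-5| - ln|x-2|] + C

Answer: (1/3)·ln|(x-5)/(x-2)| + C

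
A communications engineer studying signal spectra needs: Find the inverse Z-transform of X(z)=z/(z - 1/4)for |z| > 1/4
Standard pair: z/(z-a) <-> a^n*u[n] for causal signals
With a = 1/4: x[n] = (1/4)^n*u[n]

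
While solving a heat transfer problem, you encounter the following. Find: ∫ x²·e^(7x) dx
Integration by parts twice:
First: u = x², dv = e^(7x) dx => x²e^(7x)/7 - (2/7)∫ xe^(7x) dx
Second (∫ xe^(7x) dx): xe^(7x)/7 - e^(7x)/49
Combining: e^(7x)(x²/7 - 2x/49 + 2/343) + C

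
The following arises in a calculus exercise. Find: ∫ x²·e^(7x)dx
Integration by parts twice:
First: u=x², dv=e^(7x) dx => x²e^(7x)/7 - (2/7)∫ xe^(7x) dx
Second (∫ xe^(7x) dx): xe^(7x)/7 - e^(7x)/49
Combining: e^(7x)(x²/7-2x/49+2/343)+C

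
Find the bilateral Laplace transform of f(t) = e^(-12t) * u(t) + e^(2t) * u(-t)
For e^(-12t) * u(t): L = 1/(s+12), Re(s) > -12
For e^(2t) * u(-t): L = -1/(s-2), Re(s) < 2
Combined: F(s) = 1/(s+12)-1/(s-2), -12 < Re(s) < 2

Answer: 1/(s+12)-1/(s-2), ROC: -12 < Re(s) < 2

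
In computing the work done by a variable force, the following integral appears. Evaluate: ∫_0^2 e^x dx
Antiderivative: e^x
Evaluate: (e^2 - 1)

Answer: e^2 - 1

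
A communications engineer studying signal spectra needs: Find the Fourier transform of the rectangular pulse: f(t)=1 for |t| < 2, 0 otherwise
F(omega) = integral from -2 to 2 of e^(-j*omega*t) dt
= 2*sin(2*omega)/omega = 4*sinc(2*omega/pi)

Answer: 2*sin(2*omega)/omega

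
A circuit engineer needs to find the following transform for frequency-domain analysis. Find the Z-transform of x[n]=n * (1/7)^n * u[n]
Using the property Z{n * a^n * u[n]} = az/(z-a)^2
With a = 1/7: X(z) = (1/7)z/(z - 1/7)^2, |z| > 1/7

Answer: (1/7)z/(z - 1/7)^2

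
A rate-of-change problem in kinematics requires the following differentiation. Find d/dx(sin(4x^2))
Chain rule: d/dx[sin(u)] = cos(u)·u' where u = 4x^2
u' = 8x

Answer: 8x·cos(4x^2)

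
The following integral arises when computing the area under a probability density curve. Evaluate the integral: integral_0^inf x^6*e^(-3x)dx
This is a Gamma integral. Substitute u=3x (du=3 dx):
integral_0^inf x^6*e^(-3x) dx=(1/3^7) integral_0^inf u^6*e^(-u) du
=Gamma(7)/3^7=6!/3^7=720/2187

Answer: 80/243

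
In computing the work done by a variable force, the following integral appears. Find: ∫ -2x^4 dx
Using power rule: ∫ -2x^4 dx=-2/5 x^5 + C=(-2/5)x^5 + C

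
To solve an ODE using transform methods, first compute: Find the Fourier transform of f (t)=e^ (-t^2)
The Fourier transform of a Gaussian e^(-t^2) is sqrt(pi)*e^(-omega^2/4).
With a = 1: F(omega) = sqrt(pi)*e^(-omega^2/4)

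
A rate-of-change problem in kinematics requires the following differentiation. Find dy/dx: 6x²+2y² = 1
Differentiate: 12x + 4y·(dy/dx) = 0
dy/dx = -12x/(4y) = -3·(x/y)

Answer: dy/dx = -3·(x/y)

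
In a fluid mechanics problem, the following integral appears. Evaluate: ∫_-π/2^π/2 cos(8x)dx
Antiderivative: sin(8x)/8
Evaluate at bounds: [sin(8·π/2)/8] - [sin(8·-π/2)/8]
= ((0) - (0))/8 = 0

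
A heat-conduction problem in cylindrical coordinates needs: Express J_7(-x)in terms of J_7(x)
For integer n: J_n(-x)=(-1)^n J_n(x)
With n=7: J_7(-x)=(-1)^7 J_7(x)=-J_7(x)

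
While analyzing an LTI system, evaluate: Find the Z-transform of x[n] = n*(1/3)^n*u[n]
Using the property Z{n * a^n * u[n]} = az/(z-a)^2
With a = 1/3: X(z) = (1/3)z/(z - 1/3)^2, |z| > 1/3

Answer: (1/3)z/(z - 1/3)^2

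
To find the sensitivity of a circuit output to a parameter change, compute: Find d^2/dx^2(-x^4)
Apply power rule 2 times:
d^1: -4x^3
d^2: -12x^2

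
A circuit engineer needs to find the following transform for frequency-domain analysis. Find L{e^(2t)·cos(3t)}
First shifting: L{e^(at)f(t)} = F(s-a)
L{cos(3t)} = s/(s² + 9)
Shift: (s-2)/((s-2)² + 9)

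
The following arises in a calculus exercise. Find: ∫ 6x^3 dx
Using power rule: ∫ 6x^3 dx = 6/4 x^4 + C = (3/2)x^4 + C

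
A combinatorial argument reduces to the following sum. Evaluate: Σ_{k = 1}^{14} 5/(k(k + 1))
Partial fractions: 5/(k(k+1)) = 5/k - 5/(k+1)
Telescoping sum: 5(1-1/15) = 5·14/15

Answer: 14/3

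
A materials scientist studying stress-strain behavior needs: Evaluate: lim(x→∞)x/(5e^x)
Apply L'Hôpital 1 times (∞/∞ each time):
Eventually get 1!/(5e^x) → 0

Answer: 0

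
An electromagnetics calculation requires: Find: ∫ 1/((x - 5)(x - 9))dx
Partial fractions: 1/((x-5)(x-9)) = A/(x-5) + B/(x-9)
A = -1/4, B = 1/4
∫ [-1/4· 1/(x-5) + 1/4· 1/(x-9)] dx
= (1/4)[ln|x-9| - ln|x-5|] + C

Answer: (1/4)·ln|(x-9)/(x-5)| + C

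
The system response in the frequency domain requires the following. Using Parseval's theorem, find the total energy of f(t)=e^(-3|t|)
Parseval's theorem: E=integral |f(t)|^2 dt=(1/2pi) integral |F(omega)|^2 domega
E=integral_{-inf}^{inf} e^(-6|t|) dt=2*integral_0^inf e^(-6t) dt=2/(2*3)=1/3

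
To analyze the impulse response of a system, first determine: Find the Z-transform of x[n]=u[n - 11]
Using the time-shift property: Z{u[n-11]} = z^(-11)*z/(z-1)
= z^(-10)/(z-1)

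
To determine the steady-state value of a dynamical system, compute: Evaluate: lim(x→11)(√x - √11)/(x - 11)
Multiply by conjugate (√x + √11)/(√x + √11):
=(x - 11)/((x - 11)(√x + √11))=1/(√x + √11)
As x → 11: 1/(2√11)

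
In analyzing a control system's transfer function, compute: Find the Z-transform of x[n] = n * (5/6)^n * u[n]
Using the property Z{n*a^n*u[n]} = az/(z-a)^2
With a = 5/6: X(z) = (5/6)z/(z - 5/6)^2, |z| > 5/6

Answer: (5/6)z/(z - 5/6)^2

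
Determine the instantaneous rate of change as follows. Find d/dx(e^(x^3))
Chain rule: d/dx[e^u] = e^u · u' where u = x^3
u' = 3x^2

Answer: 3x^2·e^(x^3)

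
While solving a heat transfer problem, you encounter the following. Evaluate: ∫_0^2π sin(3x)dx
Antiderivative: -cos(3x)/3
Evaluate at bounds: [-cos(3·2π)/3] - [-cos(3·0)/3]
=(-(1) + (1))/3=0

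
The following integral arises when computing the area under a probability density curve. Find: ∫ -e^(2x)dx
Since d/dx[e^(2x)]=2e^(2x), we get -1/2 e^(2x) + C

Answer: (-1/2)e^(2x) + C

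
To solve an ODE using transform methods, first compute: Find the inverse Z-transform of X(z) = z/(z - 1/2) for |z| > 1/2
Standard pair: z/(z-a) <-> a^n*u[n] for causal signals
With a = 1/2: x[n] = (1/2)^n*u[n]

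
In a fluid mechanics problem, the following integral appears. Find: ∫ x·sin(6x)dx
By parts: u = x, dv = sin(6x) dx
du = dx, v = -cos(6x)/6
= -x·cos(6x)/6+sin(6x)/6²+C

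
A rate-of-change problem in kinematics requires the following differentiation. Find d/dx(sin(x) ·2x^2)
Product rule: (fg)' = f'g+fg'
f = sin(x), f' = cos(x)
g = 2x^2, g' = 4x

Answer: 2·cos(x)·x^2+4·sin(x)·x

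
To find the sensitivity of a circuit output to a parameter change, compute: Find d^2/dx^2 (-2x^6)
Apply power rule 2 times:
d^1: -12x^5
d^2: -60x^4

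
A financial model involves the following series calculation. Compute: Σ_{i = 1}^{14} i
Using formula: Σ i^1 = n(n + 1)/2 = 14·15/2 = 105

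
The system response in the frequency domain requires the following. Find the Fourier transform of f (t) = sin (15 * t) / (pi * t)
sin(W*t)/(pi*t) = (W/pi)*sinc(W*t/pi) is the impulse response of the ideal low-pass filter with cutoff W (here W = 15).
Its Fourier transform is a rectangular function:
F(omega) = 1 for |omega| < 15, 0 otherwise

Answer: rect(omega/30) [i.e., 1 for |omega| < 15, 0 otherwise]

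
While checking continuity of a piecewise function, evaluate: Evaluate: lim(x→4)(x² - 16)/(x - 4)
Factor: (x² - 16) = (x-4)(x + 4)
Cancel (x-4): lim(x→4) (x + 4) = 8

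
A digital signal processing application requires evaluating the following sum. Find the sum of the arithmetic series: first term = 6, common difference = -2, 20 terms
Last term: a_n=6 + (20 - 1)·-2=-32
Sum=n(a_1 + a_n)/2=20(6 + (-32))/2=-260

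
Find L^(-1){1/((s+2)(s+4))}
Partial fractions: 1/((s+2)(s+4))=A/(s+2)+B/(s+4)
Cover-up: A=1/(s+4)|_{s=-2}=1/2; B=1/(s+2)|_{s=-4}=-1/2
L^(-1)=(1/2)e^(-2t) - (1/2)e^(-4t)

Answer: (1/2)(e^(-2t) - e^(-4t))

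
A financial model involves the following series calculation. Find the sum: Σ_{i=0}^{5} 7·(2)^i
Geometric series: S=a(1 - r^n)/(1 - r)
a=7, r=2, n=6
S=7(1-64)/-1=441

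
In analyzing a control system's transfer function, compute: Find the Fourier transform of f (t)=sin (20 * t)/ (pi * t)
sin(W*t)/(pi*t) = (W/pi)*sinc(W*t/pi) is the impulse response of the ideal low-pass filter with cutoff W (here W = 20).
Its Fourier transform is a rectangular function:
F(omega) = 1 for |omega| < 20, 0 otherwise

Answer: rect(omega/40) [i.e., 1 for |omega| < 20, 0 otherwise]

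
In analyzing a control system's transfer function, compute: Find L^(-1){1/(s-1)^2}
L^(-1){1/(s-a)^n} = t^(n-1)·e^(at)/(n-1)!
Here a = 1, n = 2: t^1·e^(t)/1

Answer: t·e^(t)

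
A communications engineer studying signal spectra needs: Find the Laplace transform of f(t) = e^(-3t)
L{e^(at)} = 1/(s-a)
L{e^(-3t)} = 1/(s+3)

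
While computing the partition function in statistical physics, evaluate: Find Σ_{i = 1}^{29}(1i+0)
=1·Σ i + 0·29=1·435 + 0=435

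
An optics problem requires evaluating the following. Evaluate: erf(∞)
erf(∞) = 1 (the error function converges to 1)

Answer: 1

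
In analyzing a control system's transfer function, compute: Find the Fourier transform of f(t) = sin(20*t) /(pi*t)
sin(W * t)/(pi * t) = (W/pi) * sinc(W * t/pi) is the impulse response of the ideal low-pass filter with cutoff W (here W = 20).
Its Fourier transform is a rectangular function:
F(omega) = 1 for |omega| < 20, 0 otherwise

Answer: rect(omega/40) [i.e., 1 for |omega| < 20, 0 otherwise]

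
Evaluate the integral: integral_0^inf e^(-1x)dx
integral_0^inf e^(-1x) dx=[-1/1*e^(-1x)]_0^inf
=0 - (-1/1)=1/1

Answer: 1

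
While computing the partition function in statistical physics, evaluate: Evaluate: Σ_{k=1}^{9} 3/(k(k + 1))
Partial fractions: 3/(k(k + 1))=3/k - 3/(k + 1)
Telescoping sum: 3(1 - 1/10)=3·9/10

Answer: 27/10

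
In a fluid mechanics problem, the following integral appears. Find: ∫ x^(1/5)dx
Power rule: ∫ x^(1/5) dx = x^(6/5)/(6/5) + C

Answer: (5/6)·x^(6/5) + C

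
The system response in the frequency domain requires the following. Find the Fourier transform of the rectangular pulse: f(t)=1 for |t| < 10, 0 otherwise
F(omega)=integral from -10 to 10 of e^(-j*omega*t) dt
=2*sin(10*omega)/omega=20*sinc(10*omega/pi)

Answer: 2*sin(10*omega)/omega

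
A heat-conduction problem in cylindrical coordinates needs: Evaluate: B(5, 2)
B(x,y)=Γ(x)Γ(y)/Γ(x + y)=(x-1)!(y-1)!/(x + y-1)!
B(5,2)=4!·1!/6!=1/30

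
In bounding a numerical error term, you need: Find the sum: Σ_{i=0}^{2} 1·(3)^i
Geometric series: S=a(1 - r^n)/(1 - r)
a=1, r=3, n=3
S=1(1-27)/-2=13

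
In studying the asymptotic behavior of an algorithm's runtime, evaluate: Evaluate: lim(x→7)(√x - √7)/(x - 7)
Multiply by conjugate (√x + √7)/(√x + √7):
=(x - 7)/((x - 7)(√x + √7))=1/(√x + √7)
As x → 7: 1/(2√7)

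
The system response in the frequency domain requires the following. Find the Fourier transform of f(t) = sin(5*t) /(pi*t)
sin(W * t)/(pi * t) = (W/pi) * sinc(W * t/pi) is the impulse response of the ideal low-pass filter with cutoff W (here W = 5).
Its Fourier transform is a rectangular function:
F(omega) = 1 for |omega| < 5, 0 otherwise

Answer: rect(omega/10) [i.e., 1 for |omega| < 5, 0 otherwise]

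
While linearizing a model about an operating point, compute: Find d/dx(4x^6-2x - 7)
Power rule: d/dx(ax^n) = n·a·x^(n-1)
Term by term: 24·x^5 - 2

Answer: 24x^5 - 2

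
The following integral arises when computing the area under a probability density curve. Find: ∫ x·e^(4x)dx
Integration by parts: u=x, dv=e^(4x) dx
du=dx, v=e^(4x)/4
=x·e^(4x)/4 - ∫ e^(4x)/4 dx
=x·e^(4x)/4 - e^(4x)/16 + C

Answer: e^(4x)(x/4 - 1/16) + C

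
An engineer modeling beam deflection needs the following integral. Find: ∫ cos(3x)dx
Using substitution u=3x: ∫ cos(u) du/3=sin(u)/3+C

Answer: (1/3)sin(3x)+C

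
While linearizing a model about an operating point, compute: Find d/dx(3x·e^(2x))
Product rule: (fg)'=f'g + fg'
f=3x, f'=3
g=e^(2x), g'=2·e^(2x)

Answer: 3·e^(2x) + 6x·e^(2x)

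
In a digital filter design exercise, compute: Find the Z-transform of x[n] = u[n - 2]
Using the time-shift property: Z{u[n-2]}=z^(-2) * z/(z-1)
=z^(-1)/(z-1)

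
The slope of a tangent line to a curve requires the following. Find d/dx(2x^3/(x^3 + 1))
Quotient rule: (f/g)' = (f'g - fg')/g²
f = 2x^3, f' = 6x^2
g = x^3 + 1, g' = 3x^2

Answer: (6x^2·(x^3 + 1) - 6x^5)/(x^3 + 1)²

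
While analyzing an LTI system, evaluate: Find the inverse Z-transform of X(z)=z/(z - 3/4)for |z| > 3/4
Standard pair: z/(z-a) <-> a^n * u[n] for causal signals
With a = 3/4: x[n] = (3/4)^n * u[n]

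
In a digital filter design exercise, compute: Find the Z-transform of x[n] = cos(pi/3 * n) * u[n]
Z{cos(w0*n)*u[n]} = z(z - cos(w0))/(z^2 - 2z*cos(w0) + 1)
With w0 = pi/3: X(z) = z(z - cos(pi/3))/(z^2 - 2z*cos(pi/3) + 1)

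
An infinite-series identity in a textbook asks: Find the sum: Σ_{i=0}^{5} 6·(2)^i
Geometric series: S = a(1 - r^n)/(1 - r)
a = 6, r = 2, n = 6
S = 6(1 - 64)/-1 = 378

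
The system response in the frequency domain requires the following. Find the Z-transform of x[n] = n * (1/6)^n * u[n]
Using the property Z{n * a^n * u[n]}=az/(z-a)^2
With a=1/6: X(z)=(1/6)z/(z - 1/6)^2, |z| > 1/6

Answer: (1/6)z/(z - 1/6)^2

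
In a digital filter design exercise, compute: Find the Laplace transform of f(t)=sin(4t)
L{sin(wt)}=w/(s²+w²)
L{sin(4t)}=4/(s²+16)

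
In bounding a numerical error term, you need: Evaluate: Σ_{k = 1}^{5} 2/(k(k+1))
Partial fractions: 2/(k(k + 1))=2/k - 2/(k + 1)
Telescoping sum: 2(1 - 1/6)=2·5/6

Answer: 5/3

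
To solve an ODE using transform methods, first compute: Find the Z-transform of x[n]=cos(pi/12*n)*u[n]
Z{cos(w0 * n) * u[n]} = z(z - cos(w0))/(z^2-2z * cos(w0)+1)
With w0 = pi/12: X(z) = z(z - cos(pi/12))/(z^2-2z * cos(pi/12)+1)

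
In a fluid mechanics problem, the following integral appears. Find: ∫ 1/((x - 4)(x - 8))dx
Partial fractions: 1/((x-4)(x-8))=A/(x-4) + B/(x-8)
A=-1/4, B=1/4
∫ [-1/4· 1/(x-4) + 1/4· 1/(x-8)] dx
=(1/4)[ln|x-8| - ln|x-4|] + C

Answer: (1/4)·ln|(x-8)/(x-4)| + C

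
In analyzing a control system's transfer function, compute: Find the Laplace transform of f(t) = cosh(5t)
L{cosh(at)} = s/(s²-a²)
L{cosh(5t)} = s/(s²-25)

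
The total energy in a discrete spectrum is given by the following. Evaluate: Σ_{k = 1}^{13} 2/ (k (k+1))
Partial fractions: 2/(k(k + 1))=2/k - 2/(k + 1)
Telescoping sum: 2(1 - 1/14)=2·13/14

Answer: 13/7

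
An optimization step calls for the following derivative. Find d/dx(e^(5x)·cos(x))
Product rule: (fg)' = f'g+fg'
f = e^(5x), f' = 5·e^(5x)
g = cos(x), g' = -sin(x)

Answer: 5·e^(5x)·cos(x) - e^(5x)·sin(x)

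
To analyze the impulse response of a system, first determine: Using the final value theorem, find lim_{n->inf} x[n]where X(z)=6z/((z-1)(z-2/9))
Final value theorem: lim x[n] = lim_{z->1} (z-1) * X(z)
(z-1) * X(z) = 6z/(z-2/9)
As z->1: 6/(1 - 2/9) = 6/(7/9) = 54/7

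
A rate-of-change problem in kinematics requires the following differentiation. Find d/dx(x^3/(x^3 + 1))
Quotient rule: (f/g)' = (f'g - fg')/g²
f = x^3, f' = 3x^2
g = x^3 + 1, g' = 3x^2

Answer: (3x^2·(x^3 + 1) - 3x^5)/(x^3 + 1)²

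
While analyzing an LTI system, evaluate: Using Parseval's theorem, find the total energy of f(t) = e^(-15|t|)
Parseval's theorem: E=integral |f(t)|^2 dt=(1/2pi) integral |F(omega)|^2 domega
E=integral_{-inf}^{inf} e^(-30|t|) dt=2*integral_0^inf e^(-30t) dt=2/(2*15)=1/15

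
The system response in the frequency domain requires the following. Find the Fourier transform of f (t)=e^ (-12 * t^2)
The Fourier transform of a Gaussian e^(-a*t^2) is sqrt(pi/a)*e^(-omega^2/(4a)).
With a = 12: F(omega) = sqrt(pi/12)*e^(-omega^2/48)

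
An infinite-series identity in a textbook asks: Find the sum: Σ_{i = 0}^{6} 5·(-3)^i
Geometric series: S=a(1 - r^n)/(1 - r)
a=5, r=-3, n=7
S=5(1+2187)/4=2735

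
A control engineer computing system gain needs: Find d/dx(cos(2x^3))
Chain rule: d/dx[cos(u)]=-sin(u)·u' where u=2x^3
u'=6x^2

Answer: -6x^2·sin(2x^3)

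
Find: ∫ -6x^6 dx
Using power rule: ∫ -6x^6 dx=-6/7 x^7 + C=(-6/7)x^7 + C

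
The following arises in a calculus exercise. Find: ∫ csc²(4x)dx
Since d/dx[-cot(4x)]=4csc²(4x), integral=-cot(4x)/4 + C

Answer: (-1/4)cot(4x) + C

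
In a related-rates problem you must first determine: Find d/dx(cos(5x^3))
Chain rule: d/dx[cos(u)] = -sin(u)·u' where u = 5x^3
u' = 15x^2

Answer: -15x^2·sin(5x^3)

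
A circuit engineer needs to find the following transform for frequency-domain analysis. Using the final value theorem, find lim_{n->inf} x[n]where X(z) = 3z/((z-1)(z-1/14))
Final value theorem: lim x[n]=lim_{z->1} (z-1)*X(z)
(z-1)*X(z)=3z/(z-1/14)
As z->1: 3/(1-1/14)=3/(13/14)=42/13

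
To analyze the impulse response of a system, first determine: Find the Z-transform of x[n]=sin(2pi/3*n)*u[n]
Z{sin(w0*n)*u[n]}=z*sin(w0)/(z^2-2z*cos(w0)+1)
With w0=2pi/3: X(z)=z*sin(2pi/3)/(z^2-2z*cos(2pi/3)+1)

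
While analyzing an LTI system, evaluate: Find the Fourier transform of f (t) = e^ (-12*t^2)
The Fourier transform of a Gaussian e^(-a*t^2) is sqrt(pi/a)*e^(-omega^2/(4a)).
With a = 12: F(omega) = sqrt(pi/12)*e^(-omega^2/48)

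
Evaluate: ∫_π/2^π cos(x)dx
Antiderivative: sin(x)
Evaluate at bounds: [sin(1·π)/1] - [sin(1·π/2)/1]
= ((0) - (1))/1 = -1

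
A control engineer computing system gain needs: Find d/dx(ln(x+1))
Chain rule: d/dx[ln(u)]=u'/u where u=x+1
u'=1

Answer: (1)/(x+1)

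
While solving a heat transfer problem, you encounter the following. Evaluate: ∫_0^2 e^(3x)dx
Antiderivative: (1/3)e^(3x)
Evaluate: (1/3)(e^6 - 1)

Answer: (e^6 - 1)/3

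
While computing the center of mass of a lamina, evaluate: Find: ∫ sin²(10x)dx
Using identity sin²(u) = (1 - cos(2u))/2:
∫ (1 - cos(20x))/2 dx = x/2 - sin(20x)/40 + C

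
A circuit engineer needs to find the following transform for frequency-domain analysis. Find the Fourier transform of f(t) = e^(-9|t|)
Using the standard pair: F{e^(-a|t|)}=2a/(a^2 + omega^2)
With a=9: F(omega)=18/(81 + omega^2)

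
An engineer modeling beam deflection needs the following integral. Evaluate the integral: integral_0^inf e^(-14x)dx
integral_0^inf e^(-14x) dx = [-1/14*e^(-14x)]_0^inf
= 0 - (-1/14) = 1/14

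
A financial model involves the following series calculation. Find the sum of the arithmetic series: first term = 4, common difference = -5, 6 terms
Last term: a_n=4+(6-1)·-5=-21
Sum=n(a_1+a_n)/2=6(4+(-21))/2=-51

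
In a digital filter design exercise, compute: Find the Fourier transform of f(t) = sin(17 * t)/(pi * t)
sin(W * t)/(pi * t)=(W/pi) * sinc(W * t/pi) is the impulse response of the ideal low-pass filter with cutoff W (here W=17).
Its Fourier transform is a rectangular function:
F(omega)=1 for |omega| < 17, 0 otherwise

Answer: rect(omega/34) [i.e., 1 for |omega| < 17, 0 otherwise]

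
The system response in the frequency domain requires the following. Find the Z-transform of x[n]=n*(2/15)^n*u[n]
Using the property Z{n*a^n*u[n]} = az/(z-a)^2
With a = 2/15: X(z) = (2/15)z/(z - 2/15)^2, |z| > 2/15

Answer: (2/15)z/(z - 2/15)^2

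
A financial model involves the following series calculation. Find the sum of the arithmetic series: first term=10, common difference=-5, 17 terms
Last term: a_n = 10 + (17 - 1)·-5 = -70
Sum = n(a_1 + a_n)/2 = 17(10 + (-70))/2 = -510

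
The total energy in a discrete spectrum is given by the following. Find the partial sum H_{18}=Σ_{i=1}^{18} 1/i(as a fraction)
H_18 = 1+1/2+1/3+...+1/18
= 14274301/4084080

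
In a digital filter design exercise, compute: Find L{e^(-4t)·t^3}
First shifting: L{e^(at)f(t)}=F(s-a)
L{t^3}=6/s^4
Shift s → s + 4: 6/(s + 4)^4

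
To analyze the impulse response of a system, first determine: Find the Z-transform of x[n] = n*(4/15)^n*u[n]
Using the property Z{n*a^n*u[n]} = az/(z-a)^2
With a = 4/15: X(z) = (4/15)z/(z - 4/15)^2, |z| > 4/15

Answer: (4/15)z/(z - 4/15)^2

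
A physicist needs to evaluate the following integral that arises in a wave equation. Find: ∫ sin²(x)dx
Using identity sin²(u) = (1 - cos(2u))/2:
∫ (1 - cos(2x))/2 dx = x/2 - sin(2x)/4+C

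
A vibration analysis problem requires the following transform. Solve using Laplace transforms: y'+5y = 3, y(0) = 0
Take L of both sides: sY(s) - 0 + 5Y(s) = 3/s
Y(s)(s + 5) = 3/s + 0
Y(s) = 3/(s(s + 5)) + 0/(s + 5)
Partial fractions: 3/(s(s + 5)) = (3/5)/s - (3/5)/(s + 5)
So Y(s) = (3/5)/s - (3/5)/(s + 5)
Inverse transform (L^(-1){1/s} = 1, L^(-1){1/(s + 5)} = e^(-5t)):

Answer: y(t) = 3/5 - (3/5)·e^(-5t)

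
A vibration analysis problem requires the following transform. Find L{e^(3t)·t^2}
First shifting: L{e^(at)f(t)}=F(s-a)
L{t^2}=2/s^3
Shift s → s-3: 2/(s-3)^3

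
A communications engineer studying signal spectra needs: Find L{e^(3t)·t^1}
First shifting: L{e^(at)f(t)} = F(s-a)
L{t^1} = 1/s^2
Shift s → s-3: 1/(s-3)^2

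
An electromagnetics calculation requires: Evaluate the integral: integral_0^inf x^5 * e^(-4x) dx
This is a Gamma integral. Substitute u = 4x (du = 4 dx):
integral_0^inf x^5*e^(-4x) dx = (1/4^6) integral_0^inf u^5*e^(-u) du
= Gamma(6)/4^6 = 5!/4^6 = 120/4096

Answer: 15/512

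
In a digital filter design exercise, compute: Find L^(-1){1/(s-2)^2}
L^(-1){1/(s-a)^n}=t^(n-1)·e^(at)/(n-1)!
Here a=2, n=2: t^1·e^(2t)/1

Answer: t·e^(2t)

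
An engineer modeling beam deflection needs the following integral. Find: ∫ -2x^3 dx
Using power rule: ∫ -2x^3 dx=-2/4 x^4 + C=(-1/2)x^4 + C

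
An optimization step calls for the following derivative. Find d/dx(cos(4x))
Chain rule: d/dx[cos(u)]=-sin(u)·u' where u=4x
u'=4

Answer: -4·sin(4x)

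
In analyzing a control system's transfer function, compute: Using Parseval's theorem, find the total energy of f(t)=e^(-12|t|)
Parseval's theorem: E=integral |f(t)|^2 dt=(1/2pi) integral |F(omega)|^2 domega
E=integral_{-inf}^{inf} e^(-24|t|) dt=2*integral_0^inf e^(-24t) dt=2/(2*12)=1/12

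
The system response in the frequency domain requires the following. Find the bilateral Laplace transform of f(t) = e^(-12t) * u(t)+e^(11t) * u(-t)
For e^(-12t) * u(t): L = 1/(s + 12), Re(s) > -12
For e^(11t) * u(-t): L = -1/(s-11), Re(s) < 11
Combined: F(s) = 1/(s + 12) - 1/(s-11), -12 < Re(s) < 11

Answer: 1/(s + 12) - 1/(s-11), ROC: -12 < Re(s) < 11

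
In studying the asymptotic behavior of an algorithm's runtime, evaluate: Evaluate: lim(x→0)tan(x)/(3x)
tan(u) ≈ u for small u:
tan(x)/(3x) ≈ x/(3x) = 1/3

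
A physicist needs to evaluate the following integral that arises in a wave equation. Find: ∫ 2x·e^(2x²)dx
Let u=2x², du=4x dx
∫ (1/2)e^u du=e^u/2 + C

Answer: e^(2x²)/2 + C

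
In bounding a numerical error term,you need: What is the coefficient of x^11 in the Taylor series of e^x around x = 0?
Taylor series of e^x=Σ x^n/n!
Coefficient of x^11=1/11!=1/39916800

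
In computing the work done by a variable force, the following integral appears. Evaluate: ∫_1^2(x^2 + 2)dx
Step 1: Find antiderivative F(x) = (1/3)x^3+2x
Step 2: F(2) - F(1) = 20/3 - (7/3) = 13/3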